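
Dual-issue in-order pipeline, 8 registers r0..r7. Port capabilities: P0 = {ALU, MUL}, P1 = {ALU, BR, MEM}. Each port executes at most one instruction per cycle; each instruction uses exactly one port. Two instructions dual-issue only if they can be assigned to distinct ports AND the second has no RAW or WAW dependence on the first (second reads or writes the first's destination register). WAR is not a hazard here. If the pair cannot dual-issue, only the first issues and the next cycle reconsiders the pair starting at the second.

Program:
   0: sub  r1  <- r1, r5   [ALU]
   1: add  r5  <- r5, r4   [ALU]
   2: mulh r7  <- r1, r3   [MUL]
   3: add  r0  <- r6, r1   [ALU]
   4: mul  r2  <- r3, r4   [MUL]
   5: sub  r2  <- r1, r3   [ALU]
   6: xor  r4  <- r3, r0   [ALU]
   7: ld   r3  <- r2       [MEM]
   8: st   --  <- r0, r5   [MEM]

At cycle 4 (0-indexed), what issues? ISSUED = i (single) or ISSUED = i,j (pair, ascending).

[0] i0+i1  sub/add  -- dual
[1] i2+i3  mulh/add  -- dual
[2] i4  mul  -- WAW r2
[3] i5+i6  sub/xor  -- dual
[4] i7  ld  -- no-port MEM/MEM
[5] i8  st  -- tail

ISSUED = 7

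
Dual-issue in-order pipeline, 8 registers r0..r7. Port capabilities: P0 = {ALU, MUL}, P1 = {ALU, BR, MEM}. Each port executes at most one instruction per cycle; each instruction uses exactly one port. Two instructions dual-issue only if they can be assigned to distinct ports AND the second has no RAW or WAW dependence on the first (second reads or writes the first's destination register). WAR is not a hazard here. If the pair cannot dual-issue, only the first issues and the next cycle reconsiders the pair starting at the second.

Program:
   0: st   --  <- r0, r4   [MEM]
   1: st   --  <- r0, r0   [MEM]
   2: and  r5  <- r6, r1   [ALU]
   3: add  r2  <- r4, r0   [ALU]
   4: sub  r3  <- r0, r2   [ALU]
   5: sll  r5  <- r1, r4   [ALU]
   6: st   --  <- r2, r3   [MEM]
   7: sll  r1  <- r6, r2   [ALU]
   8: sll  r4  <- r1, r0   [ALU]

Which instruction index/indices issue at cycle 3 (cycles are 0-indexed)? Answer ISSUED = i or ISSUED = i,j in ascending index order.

ISSUED = 4,5

0. st.MEM @i0  | no-port MEM/MEM
1. st.MEM and.ALU @i1/i2  | dual
2. add.ALU @i3  | RAW r2
3. sub.ALU sll.ALU @i4/i5  | dual
4. st.MEM sll.ALU @i6/i7  | dual
5. sll.ALU @i8  | tail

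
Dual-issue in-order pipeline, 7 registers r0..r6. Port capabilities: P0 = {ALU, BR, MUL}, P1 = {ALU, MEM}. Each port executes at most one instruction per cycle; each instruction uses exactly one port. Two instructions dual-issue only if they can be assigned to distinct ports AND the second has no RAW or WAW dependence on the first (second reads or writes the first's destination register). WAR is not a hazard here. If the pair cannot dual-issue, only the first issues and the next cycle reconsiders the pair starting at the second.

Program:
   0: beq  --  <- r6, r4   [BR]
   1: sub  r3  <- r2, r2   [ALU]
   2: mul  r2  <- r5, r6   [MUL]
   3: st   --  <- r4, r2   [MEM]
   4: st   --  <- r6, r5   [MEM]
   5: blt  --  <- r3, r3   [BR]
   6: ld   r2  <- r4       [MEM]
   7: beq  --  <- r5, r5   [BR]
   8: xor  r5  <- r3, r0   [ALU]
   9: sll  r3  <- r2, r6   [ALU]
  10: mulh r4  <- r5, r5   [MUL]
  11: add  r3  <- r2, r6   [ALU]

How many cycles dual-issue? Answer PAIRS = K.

0. beq.BR+sub.ALU @i0&i1  | pair
1. mul.MUL @i2  | RAW r2
2. st.MEM @i3  | no-port MEM/MEM
3. st.MEM+blt.BR @i4&i5  | pair
4. ld.MEM+beq.BR @i6&i7  | pair
5. xor.ALU+sll.ALU @i8&i9  | pair
6. mulh.MUL+add.ALU @i10&i11  | pair

PAIRS = 5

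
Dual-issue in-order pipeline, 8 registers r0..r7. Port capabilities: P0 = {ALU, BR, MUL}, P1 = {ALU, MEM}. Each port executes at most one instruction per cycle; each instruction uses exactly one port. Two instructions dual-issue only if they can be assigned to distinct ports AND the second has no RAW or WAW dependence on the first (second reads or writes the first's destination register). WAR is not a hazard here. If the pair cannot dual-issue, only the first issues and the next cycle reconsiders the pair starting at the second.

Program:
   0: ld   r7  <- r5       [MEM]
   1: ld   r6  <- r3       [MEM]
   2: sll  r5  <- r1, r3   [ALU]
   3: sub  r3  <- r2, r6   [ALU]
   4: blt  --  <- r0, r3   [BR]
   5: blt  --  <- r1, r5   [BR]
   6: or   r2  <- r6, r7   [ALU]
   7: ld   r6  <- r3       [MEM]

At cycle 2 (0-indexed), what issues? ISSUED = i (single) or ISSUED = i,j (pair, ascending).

0. ld.MEM @i0  | no-port MEM/MEM
1. ld.MEM;sll.ALU @i1,i2  | pair
2. sub.ALU @i3  | RAW r3
3. blt.BR @i4  | no-port BR/BR
4. blt.BR;or.ALU @i5,i6  | pair
5. ld.MEM @i7  | tail

ISSUED = 3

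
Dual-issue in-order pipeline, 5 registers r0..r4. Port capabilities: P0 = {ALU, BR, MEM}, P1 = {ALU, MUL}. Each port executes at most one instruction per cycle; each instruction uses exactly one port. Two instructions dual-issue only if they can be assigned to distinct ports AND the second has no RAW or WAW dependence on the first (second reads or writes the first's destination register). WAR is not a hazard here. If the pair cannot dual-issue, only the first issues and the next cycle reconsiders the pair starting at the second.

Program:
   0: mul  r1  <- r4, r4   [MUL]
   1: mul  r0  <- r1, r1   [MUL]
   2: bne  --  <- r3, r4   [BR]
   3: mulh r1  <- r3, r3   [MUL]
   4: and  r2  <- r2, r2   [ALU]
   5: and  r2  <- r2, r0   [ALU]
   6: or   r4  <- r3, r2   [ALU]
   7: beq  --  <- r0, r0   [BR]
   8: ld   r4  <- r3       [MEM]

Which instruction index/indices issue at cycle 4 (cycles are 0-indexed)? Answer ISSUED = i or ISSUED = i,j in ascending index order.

ISSUED = 6,7

c0: i0 mul.MUL  no-port MUL/MUL
c1: i1+i2 mul.MUL;bne.BR  pair
c2: i3+i4 mulh.MUL;and.ALU  pair
c3: i5 and.ALU  RAW r2
c4: i6+i7 or.ALU;beq.BR  pair
c5: i8 ld.MEM  tail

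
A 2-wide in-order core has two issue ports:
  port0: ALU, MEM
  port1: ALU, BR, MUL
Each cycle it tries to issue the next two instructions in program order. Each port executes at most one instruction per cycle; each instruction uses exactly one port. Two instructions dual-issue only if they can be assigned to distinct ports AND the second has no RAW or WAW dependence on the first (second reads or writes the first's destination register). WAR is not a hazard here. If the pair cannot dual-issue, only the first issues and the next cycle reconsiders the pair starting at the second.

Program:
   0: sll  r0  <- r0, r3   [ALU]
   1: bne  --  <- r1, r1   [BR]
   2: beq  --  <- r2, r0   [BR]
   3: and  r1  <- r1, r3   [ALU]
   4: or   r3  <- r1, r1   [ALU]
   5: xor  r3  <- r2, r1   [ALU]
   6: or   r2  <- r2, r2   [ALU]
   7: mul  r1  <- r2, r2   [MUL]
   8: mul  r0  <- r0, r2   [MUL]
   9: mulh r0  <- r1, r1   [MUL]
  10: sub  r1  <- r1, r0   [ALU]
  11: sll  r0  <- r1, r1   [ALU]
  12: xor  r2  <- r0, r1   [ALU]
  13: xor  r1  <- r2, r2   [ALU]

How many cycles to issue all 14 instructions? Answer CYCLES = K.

CYCLES = 11

c0: i0&i1 sll.ALU;bne.BR  dual
c1: i2&i3 beq.BR;and.ALU  dual
c2: i4 or.ALU  WAW r3
c3: i5&i6 xor.ALU;or.ALU  dual
c4: i7 mul.MUL  no-port MUL/MUL
c5: i8 mul.MUL  no-port MUL/MUL
c6: i9 mulh.MUL  RAW r0
c7: i10 sub.ALU  RAW r1
c8: i11 sll.ALU  RAW r0
c9: i12 xor.ALU  RAW r2
c10: i13 xor.ALU  tail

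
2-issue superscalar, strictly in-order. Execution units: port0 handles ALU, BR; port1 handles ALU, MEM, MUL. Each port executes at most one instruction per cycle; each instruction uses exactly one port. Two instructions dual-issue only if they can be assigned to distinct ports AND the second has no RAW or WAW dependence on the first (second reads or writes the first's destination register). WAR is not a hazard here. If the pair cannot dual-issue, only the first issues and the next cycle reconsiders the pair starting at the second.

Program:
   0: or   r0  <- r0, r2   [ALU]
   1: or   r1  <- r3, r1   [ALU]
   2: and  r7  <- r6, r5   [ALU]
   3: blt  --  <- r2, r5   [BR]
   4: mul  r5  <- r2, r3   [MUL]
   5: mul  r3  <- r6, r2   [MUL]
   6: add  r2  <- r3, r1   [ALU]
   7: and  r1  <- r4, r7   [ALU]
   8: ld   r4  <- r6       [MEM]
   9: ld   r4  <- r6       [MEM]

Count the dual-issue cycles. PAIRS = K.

PAIRS = 3

0. or.ALU or.ALU @i0+i1  | 2-wide
1. and.ALU blt.BR @i2+i3  | 2-wide
2. mul.MUL @i4  | no-port MUL/MUL
3. mul.MUL @i5  | RAW r3
4. add.ALU and.ALU @i6+i7  | 2-wide
5. ld.MEM @i8  | no-port MEM/MEM
6. ld.MEM @i9  | tail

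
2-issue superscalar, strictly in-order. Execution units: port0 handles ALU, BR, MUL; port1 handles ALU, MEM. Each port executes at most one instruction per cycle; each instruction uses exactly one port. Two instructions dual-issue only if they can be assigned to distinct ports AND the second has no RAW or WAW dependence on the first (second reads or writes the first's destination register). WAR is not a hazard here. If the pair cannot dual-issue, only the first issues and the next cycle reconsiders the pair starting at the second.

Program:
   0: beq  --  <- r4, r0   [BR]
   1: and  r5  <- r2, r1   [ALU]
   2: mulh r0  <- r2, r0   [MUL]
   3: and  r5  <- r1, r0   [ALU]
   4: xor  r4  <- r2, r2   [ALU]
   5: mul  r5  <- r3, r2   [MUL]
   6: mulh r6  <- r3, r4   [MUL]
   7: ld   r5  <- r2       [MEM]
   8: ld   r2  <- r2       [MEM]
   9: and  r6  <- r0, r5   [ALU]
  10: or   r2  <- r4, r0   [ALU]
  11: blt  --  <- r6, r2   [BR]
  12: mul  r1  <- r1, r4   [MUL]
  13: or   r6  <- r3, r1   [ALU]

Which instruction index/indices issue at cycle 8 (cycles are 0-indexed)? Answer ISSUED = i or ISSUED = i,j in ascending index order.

ISSUED = 12

t=0 i0,i1:beq+and ; pair
t=1 i2:mulh ; RAW r0
t=2 i3,i4:and+xor ; pair
t=3 i5:mul ; no-port MUL/MUL
t=4 i6,i7:mulh+ld ; pair
t=5 i8,i9:ld+and ; pair
t=6 i10:or ; RAW r2
t=7 i11:blt ; no-port BR/MUL
t=8 i12:mul ; RAW r1
t=9 i13:or ; tail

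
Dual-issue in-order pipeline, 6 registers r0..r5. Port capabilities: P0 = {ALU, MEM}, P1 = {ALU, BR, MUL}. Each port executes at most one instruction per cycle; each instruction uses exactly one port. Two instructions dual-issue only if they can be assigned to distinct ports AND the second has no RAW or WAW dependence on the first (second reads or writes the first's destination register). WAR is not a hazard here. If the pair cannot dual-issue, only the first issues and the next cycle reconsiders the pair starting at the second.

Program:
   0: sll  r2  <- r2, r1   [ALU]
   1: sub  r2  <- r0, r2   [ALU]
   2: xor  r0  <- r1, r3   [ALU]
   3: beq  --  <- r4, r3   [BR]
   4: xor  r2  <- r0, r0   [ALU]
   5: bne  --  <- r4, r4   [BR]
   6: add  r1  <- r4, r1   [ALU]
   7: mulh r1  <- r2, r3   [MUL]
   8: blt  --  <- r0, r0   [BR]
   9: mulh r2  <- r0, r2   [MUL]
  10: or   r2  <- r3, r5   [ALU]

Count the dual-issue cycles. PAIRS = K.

t=0 i0:sll ; RAW+WAW r2
t=1 i1,i2:sub/xor ; dual
t=2 i3,i4:beq/xor ; dual
t=3 i5,i6:bne/add ; dual
t=4 i7:mulh ; no-port MUL/BR
t=5 i8:blt ; no-port BR/MUL
t=6 i9:mulh ; WAW r2
t=7 i10:or ; tail

PAIRS = 3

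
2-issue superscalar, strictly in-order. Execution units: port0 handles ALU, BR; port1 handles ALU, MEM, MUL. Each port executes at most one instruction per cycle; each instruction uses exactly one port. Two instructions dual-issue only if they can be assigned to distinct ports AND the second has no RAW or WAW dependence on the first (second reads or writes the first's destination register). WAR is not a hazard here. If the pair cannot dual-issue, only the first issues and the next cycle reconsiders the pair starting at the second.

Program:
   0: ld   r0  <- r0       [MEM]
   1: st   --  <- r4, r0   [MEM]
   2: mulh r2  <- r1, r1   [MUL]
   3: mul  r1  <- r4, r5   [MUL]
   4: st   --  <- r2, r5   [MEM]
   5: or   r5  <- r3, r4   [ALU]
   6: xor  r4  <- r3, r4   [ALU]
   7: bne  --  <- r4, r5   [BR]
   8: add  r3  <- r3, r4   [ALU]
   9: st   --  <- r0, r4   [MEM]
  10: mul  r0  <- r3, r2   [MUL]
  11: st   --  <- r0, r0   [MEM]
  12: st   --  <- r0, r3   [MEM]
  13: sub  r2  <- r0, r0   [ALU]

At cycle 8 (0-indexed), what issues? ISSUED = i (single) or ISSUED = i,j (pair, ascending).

ISSUED = 10

c0: i0 ld  no-port MEM/MEM
c1: i1 st  no-port MEM/MUL
c2: i2 mulh  no-port MUL/MUL
c3: i3 mul  no-port MUL/MEM
c4: i4,i5 st/or  dual
c5: i6 xor  RAW r4
c6: i7,i8 bne/add  dual
c7: i9 st  no-port MEM/MUL
c8: i10 mul  no-port MUL/MEM
c9: i11 st  no-port MEM/MEM
c10: i12,i13 st/sub  dual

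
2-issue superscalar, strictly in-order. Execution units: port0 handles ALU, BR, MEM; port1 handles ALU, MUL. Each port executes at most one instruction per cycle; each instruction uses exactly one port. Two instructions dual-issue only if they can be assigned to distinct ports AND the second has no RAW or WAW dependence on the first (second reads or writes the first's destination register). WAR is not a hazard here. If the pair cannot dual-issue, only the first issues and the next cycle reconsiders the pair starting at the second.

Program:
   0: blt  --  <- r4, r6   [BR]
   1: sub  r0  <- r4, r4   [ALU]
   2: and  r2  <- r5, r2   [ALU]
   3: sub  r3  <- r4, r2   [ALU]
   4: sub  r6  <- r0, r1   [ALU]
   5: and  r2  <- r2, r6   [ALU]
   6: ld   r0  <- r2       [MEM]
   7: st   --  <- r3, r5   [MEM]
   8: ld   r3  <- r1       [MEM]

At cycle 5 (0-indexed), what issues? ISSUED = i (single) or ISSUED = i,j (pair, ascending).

#0 head=0: blt.BR/sub.ALU i0&i1 2-wide
#1 head=2: and.ALU i2 RAW r2
#2 head=3: sub.ALU/sub.ALU i3&i4 2-wide
#3 head=5: and.ALU i5 RAW r2
#4 head=6: ld.MEM i6 no-port MEM/MEM
#5 head=7: st.MEM i7 no-port MEM/MEM
#6 head=8: ld.MEM i8 tail

ISSUED = 7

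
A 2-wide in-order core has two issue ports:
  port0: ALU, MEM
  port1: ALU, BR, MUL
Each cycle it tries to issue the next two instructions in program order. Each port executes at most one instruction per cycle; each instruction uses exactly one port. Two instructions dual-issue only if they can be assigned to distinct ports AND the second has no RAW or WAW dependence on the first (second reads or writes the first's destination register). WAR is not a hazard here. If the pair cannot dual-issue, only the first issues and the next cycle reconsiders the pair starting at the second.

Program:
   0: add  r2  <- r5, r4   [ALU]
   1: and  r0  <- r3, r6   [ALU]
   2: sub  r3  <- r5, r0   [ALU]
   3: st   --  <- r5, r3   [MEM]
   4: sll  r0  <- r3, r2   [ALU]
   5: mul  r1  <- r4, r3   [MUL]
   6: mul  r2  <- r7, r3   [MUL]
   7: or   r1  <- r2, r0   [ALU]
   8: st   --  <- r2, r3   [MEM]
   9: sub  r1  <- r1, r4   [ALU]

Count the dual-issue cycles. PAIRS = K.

PAIRS = 3

t=0 i0,i1:add.ALU and.ALU ; 2-wide
t=1 i2:sub.ALU ; RAW r3
t=2 i3,i4:st.MEM sll.ALU ; 2-wide
t=3 i5:mul.MUL ; no-port MUL/MUL
t=4 i6:mul.MUL ; RAW r2
t=5 i7,i8:or.ALU st.MEM ; 2-wide
t=6 i9:sub.ALU ; tail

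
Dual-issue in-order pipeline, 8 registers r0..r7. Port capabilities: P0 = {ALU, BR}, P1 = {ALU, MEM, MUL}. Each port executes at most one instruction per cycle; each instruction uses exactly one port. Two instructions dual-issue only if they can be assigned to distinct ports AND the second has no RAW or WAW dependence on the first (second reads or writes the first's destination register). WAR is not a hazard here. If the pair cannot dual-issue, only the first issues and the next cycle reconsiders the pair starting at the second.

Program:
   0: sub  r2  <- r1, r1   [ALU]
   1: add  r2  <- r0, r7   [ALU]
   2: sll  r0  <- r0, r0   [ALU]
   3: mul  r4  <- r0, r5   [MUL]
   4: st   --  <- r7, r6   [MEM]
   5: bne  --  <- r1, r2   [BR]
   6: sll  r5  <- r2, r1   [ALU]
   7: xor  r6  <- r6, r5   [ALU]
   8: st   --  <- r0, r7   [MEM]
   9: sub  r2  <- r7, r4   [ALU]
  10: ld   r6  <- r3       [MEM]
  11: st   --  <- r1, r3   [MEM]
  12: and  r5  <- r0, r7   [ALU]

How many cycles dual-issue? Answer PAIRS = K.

PAIRS = 5

  cy0 -> i0 (sub.ALU) WAW r2
  cy1 -> i1+i2 (add.ALU/sll.ALU) pair
  cy2 -> i3 (mul.MUL) no-port MUL/MEM
  cy3 -> i4+i5 (st.MEM/bne.BR) pair
  cy4 -> i6 (sll.ALU) RAW r5
  cy5 -> i7+i8 (xor.ALU/st.MEM) pair
  cy6 -> i9+i10 (sub.ALU/ld.MEM) pair
  cy7 -> i11+i12 (st.MEM/and.ALU) pair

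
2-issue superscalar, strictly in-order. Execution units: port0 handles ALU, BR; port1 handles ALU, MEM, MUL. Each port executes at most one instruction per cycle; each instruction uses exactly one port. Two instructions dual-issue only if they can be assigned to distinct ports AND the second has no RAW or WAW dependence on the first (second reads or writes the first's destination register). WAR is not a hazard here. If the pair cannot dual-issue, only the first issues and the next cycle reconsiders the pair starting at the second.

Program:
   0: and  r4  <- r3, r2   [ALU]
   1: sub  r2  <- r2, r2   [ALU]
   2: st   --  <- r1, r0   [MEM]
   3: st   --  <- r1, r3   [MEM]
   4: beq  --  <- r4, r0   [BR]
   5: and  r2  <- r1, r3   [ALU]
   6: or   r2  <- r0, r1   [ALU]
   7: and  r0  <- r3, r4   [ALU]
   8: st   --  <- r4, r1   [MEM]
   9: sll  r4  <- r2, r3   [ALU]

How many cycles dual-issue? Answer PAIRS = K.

c0: i0/i1 and.ALU sub.ALU  dual
c1: i2 st.MEM  no-port MEM/MEM
c2: i3/i4 st.MEM beq.BR  dual
c3: i5 and.ALU  WAW r2
c4: i6/i7 or.ALU and.ALU  dual
c5: i8/i9 st.MEM sll.ALU  dual

PAIRS = 4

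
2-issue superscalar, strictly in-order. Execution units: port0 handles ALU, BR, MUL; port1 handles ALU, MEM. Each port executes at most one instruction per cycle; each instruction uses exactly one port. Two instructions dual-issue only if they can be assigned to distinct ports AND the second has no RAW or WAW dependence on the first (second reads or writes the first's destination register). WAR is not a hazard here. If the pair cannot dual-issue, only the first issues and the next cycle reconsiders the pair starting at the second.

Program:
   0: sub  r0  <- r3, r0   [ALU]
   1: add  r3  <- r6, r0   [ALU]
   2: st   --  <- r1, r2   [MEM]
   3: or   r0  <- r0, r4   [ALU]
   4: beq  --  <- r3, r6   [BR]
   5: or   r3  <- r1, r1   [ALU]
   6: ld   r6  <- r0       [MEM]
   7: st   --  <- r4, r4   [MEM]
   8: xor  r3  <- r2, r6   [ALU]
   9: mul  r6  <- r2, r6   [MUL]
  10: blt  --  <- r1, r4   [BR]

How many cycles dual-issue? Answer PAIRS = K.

c0: i0 sub  RAW r0
c1: i1+i2 add/st  dual
c2: i3+i4 or/beq  dual
c3: i5+i6 or/ld  dual
c4: i7+i8 st/xor  dual
c5: i9 mul  no-port MUL/BR
c6: i10 blt  tail

PAIRS = 4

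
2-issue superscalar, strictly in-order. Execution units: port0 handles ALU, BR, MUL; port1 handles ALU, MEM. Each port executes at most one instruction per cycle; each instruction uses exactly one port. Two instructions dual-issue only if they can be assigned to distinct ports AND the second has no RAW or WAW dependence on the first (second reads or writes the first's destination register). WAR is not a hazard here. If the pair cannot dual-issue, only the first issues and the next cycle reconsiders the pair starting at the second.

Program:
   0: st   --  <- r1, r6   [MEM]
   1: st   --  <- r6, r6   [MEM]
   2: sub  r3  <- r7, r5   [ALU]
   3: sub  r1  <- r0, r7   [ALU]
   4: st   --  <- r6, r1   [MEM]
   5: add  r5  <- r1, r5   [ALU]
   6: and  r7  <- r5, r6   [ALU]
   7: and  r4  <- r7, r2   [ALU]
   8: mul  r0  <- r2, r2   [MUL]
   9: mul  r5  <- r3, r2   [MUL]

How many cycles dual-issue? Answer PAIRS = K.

PAIRS = 3

c0: i0 st  no-port MEM/MEM
c1: i1,i2 st sub  pair
c2: i3 sub  RAW r1
c3: i4,i5 st add  pair
c4: i6 and  RAW r7
c5: i7,i8 and mul  pair
c6: i9 mul  tail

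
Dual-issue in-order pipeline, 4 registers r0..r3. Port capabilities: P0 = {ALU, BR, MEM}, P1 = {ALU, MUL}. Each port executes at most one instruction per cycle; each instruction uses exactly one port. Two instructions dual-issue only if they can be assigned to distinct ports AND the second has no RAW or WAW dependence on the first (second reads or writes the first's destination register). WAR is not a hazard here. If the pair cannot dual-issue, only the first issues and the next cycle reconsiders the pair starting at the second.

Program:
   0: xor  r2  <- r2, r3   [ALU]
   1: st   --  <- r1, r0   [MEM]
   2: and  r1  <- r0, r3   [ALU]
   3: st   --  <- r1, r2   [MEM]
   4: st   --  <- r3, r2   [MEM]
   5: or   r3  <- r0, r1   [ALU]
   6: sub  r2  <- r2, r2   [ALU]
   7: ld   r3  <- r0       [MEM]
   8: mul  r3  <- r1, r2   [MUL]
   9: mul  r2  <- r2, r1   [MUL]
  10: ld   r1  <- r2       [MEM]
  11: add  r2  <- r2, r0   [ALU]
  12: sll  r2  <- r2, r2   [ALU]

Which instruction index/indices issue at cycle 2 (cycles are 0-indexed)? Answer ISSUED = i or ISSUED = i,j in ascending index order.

ISSUED = 3

t=0 i0,i1:xor/st ; 2-wide
t=1 i2:and ; RAW r1
t=2 i3:st ; no-port MEM/MEM
t=3 i4,i5:st/or ; 2-wide
t=4 i6,i7:sub/ld ; 2-wide
t=5 i8:mul ; no-port MUL/MUL
t=6 i9:mul ; RAW r2
t=7 i10,i11:ld/add ; 2-wide
t=8 i12:sll ; tail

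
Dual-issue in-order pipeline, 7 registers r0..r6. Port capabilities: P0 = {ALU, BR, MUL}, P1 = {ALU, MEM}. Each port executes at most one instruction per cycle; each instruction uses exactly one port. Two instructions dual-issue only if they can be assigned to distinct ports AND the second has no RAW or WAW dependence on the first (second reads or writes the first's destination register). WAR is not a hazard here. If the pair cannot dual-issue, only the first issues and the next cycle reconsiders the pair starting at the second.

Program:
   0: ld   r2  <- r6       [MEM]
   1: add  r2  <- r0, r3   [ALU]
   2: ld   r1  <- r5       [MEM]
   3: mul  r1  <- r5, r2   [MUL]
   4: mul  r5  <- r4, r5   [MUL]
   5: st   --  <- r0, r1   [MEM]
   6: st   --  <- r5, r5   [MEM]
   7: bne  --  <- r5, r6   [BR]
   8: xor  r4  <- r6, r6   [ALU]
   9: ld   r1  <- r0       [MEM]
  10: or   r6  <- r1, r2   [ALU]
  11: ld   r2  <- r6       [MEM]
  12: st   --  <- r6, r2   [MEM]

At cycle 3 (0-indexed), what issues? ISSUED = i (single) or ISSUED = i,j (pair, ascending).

[0] i0  ld.MEM  -- WAW r2
[1] i1+i2  add.ALU+ld.MEM  -- pair
[2] i3  mul.MUL  -- no-port MUL/MUL
[3] i4+i5  mul.MUL+st.MEM  -- pair
[4] i6+i7  st.MEM+bne.BR  -- pair
[5] i8+i9  xor.ALU+ld.MEM  -- pair
[6] i10  or.ALU  -- RAW r6
[7] i11  ld.MEM  -- no-port MEM/MEM
[8] i12  st.MEM  -- tail

ISSUED = 4,5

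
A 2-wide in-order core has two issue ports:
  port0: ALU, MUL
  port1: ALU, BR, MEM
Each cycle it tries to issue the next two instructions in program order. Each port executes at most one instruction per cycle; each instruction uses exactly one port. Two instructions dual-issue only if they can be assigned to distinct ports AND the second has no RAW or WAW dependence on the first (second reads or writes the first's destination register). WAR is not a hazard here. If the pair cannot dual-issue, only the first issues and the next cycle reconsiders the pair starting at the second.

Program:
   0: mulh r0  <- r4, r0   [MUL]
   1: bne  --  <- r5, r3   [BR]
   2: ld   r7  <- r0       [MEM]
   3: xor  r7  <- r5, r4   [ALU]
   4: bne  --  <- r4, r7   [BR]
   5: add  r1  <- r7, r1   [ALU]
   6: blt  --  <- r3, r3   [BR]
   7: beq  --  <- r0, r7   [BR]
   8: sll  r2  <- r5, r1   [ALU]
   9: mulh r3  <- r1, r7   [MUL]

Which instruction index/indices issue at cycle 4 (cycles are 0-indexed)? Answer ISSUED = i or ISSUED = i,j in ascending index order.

ISSUED = 6

0. mulh+bne @i0+i1  | pair
1. ld @i2  | WAW r7
2. xor @i3  | RAW r7
3. bne+add @i4+i5  | pair
4. blt @i6  | no-port BR/BR
5. beq+sll @i7+i8  | pair
6. mulh @i9  | tail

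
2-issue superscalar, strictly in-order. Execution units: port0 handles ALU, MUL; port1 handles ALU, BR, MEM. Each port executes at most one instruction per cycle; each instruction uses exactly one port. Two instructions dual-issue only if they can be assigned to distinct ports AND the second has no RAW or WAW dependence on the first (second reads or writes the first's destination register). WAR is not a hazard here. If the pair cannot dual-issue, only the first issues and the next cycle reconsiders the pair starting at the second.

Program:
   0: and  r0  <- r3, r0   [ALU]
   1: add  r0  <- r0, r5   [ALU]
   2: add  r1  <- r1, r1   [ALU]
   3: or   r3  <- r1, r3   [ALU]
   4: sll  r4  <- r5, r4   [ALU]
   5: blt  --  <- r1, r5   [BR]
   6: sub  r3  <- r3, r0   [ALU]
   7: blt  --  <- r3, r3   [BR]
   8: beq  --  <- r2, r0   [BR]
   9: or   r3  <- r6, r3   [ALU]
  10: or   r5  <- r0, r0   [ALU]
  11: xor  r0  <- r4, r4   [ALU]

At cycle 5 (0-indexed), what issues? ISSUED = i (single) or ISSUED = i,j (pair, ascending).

#0 head=0: and.ALU i0 RAW+WAW r0
#1 head=1: add.ALU add.ALU i1+i2 dual
#2 head=3: or.ALU sll.ALU i3+i4 dual
#3 head=5: blt.BR sub.ALU i5+i6 dual
#4 head=7: blt.BR i7 no-port BR/BR
#5 head=8: beq.BR or.ALU i8+i9 dual
#6 head=10: or.ALU xor.ALU i10+i11 dual

ISSUED = 8,9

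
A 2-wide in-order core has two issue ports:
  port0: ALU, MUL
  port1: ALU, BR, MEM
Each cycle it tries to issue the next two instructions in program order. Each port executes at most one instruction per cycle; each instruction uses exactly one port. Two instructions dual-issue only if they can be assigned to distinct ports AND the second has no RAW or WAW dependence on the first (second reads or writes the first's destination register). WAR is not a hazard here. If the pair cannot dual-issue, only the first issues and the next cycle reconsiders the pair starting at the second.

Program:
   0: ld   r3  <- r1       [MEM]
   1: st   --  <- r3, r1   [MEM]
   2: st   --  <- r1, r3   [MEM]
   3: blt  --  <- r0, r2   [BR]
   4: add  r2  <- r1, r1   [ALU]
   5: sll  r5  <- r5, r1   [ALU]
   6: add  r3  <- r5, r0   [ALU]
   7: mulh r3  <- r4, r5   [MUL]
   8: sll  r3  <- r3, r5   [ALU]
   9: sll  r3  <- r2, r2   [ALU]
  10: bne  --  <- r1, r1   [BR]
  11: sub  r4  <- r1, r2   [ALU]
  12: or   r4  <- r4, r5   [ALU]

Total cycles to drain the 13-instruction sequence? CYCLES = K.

  cy0 -> i0 (ld) no-port MEM/MEM
  cy1 -> i1 (st) no-port MEM/MEM
  cy2 -> i2 (st) no-port MEM/BR
  cy3 -> i3,i4 (blt add) 2-wide
  cy4 -> i5 (sll) RAW r5
  cy5 -> i6 (add) WAW r3
  cy6 -> i7 (mulh) RAW+WAW r3
  cy7 -> i8 (sll) WAW r3
  cy8 -> i9,i10 (sll bne) 2-wide
  cy9 -> i11 (sub) RAW+WAW r4
  cy10 -> i12 (or) tail

CYCLES = 11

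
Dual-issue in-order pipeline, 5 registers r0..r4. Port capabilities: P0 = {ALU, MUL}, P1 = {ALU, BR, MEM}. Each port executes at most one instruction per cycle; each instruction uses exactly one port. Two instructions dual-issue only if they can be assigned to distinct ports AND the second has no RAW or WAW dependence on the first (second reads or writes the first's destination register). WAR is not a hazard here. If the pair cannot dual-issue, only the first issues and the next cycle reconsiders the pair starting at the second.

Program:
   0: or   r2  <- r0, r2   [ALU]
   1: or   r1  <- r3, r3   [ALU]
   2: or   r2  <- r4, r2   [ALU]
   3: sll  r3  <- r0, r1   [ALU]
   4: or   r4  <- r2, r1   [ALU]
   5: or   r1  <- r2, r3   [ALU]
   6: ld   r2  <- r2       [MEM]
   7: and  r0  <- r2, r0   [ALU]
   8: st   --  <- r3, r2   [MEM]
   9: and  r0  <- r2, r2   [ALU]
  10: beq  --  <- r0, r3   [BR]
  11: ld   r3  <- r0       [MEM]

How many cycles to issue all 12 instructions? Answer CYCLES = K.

  cy0 -> i0/i1 (or or) dual
  cy1 -> i2/i3 (or sll) dual
  cy2 -> i4/i5 (or or) dual
  cy3 -> i6 (ld) RAW r2
  cy4 -> i7/i8 (and st) dual
  cy5 -> i9 (and) RAW r0
  cy6 -> i10 (beq) no-port BR/MEM
  cy7 -> i11 (ld) tail

CYCLES = 8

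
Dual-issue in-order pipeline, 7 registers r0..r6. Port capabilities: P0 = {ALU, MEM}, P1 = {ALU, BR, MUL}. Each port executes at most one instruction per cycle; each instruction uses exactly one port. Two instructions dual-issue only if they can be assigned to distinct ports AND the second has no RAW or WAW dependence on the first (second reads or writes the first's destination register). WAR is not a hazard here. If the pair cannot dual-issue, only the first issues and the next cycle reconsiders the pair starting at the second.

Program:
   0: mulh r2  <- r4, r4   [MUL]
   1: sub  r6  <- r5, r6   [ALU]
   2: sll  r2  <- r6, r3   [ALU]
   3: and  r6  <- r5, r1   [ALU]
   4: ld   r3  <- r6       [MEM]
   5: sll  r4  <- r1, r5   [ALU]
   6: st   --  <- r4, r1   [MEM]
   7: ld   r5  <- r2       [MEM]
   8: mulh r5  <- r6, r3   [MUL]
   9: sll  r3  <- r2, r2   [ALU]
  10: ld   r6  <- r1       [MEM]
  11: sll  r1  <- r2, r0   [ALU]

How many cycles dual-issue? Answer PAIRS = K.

[0] i0+i1  mulh/sub  -- 2-wide
[1] i2+i3  sll/and  -- 2-wide
[2] i4+i5  ld/sll  -- 2-wide
[3] i6  st  -- no-port MEM/MEM
[4] i7  ld  -- WAW r5
[5] i8+i9  mulh/sll  -- 2-wide
[6] i10+i11  ld/sll  -- 2-wide

PAIRS = 5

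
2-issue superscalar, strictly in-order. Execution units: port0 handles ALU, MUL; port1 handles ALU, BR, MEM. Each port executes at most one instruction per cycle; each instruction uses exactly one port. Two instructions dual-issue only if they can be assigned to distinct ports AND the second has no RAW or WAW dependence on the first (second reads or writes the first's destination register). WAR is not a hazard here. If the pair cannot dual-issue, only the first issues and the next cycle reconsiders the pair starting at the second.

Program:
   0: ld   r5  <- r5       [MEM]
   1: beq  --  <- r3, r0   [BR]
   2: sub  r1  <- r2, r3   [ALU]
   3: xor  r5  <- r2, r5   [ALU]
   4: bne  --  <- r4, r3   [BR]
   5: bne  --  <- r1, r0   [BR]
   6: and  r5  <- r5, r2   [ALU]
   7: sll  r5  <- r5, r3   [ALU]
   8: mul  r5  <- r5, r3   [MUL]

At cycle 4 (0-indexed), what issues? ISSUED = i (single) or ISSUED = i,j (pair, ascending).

ISSUED = 7

[0] i0  ld.MEM  -- no-port MEM/BR
[1] i1&i2  beq.BR/sub.ALU  -- dual
[2] i3&i4  xor.ALU/bne.BR  -- dual
[3] i5&i6  bne.BR/and.ALU  -- dual
[4] i7  sll.ALU  -- RAW+WAW r5
[5] i8  mul.MUL  -- tail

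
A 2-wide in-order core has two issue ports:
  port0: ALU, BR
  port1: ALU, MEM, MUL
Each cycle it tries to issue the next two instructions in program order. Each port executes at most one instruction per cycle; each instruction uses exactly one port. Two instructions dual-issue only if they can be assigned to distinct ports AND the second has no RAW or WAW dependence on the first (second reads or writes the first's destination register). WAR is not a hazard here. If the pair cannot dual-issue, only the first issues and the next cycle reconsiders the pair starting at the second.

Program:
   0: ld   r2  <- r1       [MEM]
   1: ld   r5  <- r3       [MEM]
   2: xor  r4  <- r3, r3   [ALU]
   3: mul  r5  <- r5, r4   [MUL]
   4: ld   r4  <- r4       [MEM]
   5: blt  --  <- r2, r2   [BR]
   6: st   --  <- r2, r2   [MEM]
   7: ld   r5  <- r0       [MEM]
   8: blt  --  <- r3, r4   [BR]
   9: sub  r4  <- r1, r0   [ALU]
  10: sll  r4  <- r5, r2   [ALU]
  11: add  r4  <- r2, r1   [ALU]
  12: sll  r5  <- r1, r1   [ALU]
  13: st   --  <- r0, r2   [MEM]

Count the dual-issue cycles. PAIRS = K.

c0: i0 ld  no-port MEM/MEM
c1: i1+i2 ld+xor  pair
c2: i3 mul  no-port MUL/MEM
c3: i4+i5 ld+blt  pair
c4: i6 st  no-port MEM/MEM
c5: i7+i8 ld+blt  pair
c6: i9 sub  WAW r4
c7: i10 sll  WAW r4
c8: i11+i12 add+sll  pair
c9: i13 st  tail

PAIRS = 4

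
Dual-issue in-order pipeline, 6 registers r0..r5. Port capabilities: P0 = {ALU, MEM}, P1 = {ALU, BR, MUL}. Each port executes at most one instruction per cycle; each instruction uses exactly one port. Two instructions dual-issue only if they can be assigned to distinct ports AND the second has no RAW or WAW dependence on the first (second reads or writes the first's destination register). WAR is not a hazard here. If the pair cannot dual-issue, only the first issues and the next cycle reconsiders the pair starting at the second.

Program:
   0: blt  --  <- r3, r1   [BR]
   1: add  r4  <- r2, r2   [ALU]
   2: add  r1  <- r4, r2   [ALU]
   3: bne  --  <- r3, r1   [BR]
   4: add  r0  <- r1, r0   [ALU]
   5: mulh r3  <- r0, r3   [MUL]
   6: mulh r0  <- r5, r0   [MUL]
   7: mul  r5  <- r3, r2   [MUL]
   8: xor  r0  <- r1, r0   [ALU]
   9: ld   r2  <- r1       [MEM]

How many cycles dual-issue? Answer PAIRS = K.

PAIRS = 3

[0] i0&i1  blt;add  -- dual
[1] i2  add  -- RAW r1
[2] i3&i4  bne;add  -- dual
[3] i5  mulh  -- no-port MUL/MUL
[4] i6  mulh  -- no-port MUL/MUL
[5] i7&i8  mul;xor  -- dual
[6] i9  ld  -- tail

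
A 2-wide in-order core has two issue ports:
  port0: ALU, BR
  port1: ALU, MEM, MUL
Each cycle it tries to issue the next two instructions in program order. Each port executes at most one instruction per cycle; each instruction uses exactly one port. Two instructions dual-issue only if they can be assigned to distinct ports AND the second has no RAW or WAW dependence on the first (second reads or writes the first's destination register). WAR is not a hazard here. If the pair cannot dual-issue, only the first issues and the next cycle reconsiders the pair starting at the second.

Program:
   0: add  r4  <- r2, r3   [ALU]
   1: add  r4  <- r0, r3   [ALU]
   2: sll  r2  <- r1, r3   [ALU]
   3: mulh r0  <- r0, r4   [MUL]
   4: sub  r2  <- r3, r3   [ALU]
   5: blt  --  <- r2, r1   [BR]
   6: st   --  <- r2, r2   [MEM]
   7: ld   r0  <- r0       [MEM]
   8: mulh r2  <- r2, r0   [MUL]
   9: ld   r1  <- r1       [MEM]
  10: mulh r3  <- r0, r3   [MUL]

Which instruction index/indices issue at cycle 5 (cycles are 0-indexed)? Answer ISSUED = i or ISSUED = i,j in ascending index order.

[0] i0  add.ALU  -- WAW r4
[1] i1,i2  add.ALU sll.ALU  -- dual
[2] i3,i4  mulh.MUL sub.ALU  -- dual
[3] i5,i6  blt.BR st.MEM  -- dual
[4] i7  ld.MEM  -- no-port MEM/MUL
[5] i8  mulh.MUL  -- no-port MUL/MEM
[6] i9  ld.MEM  -- no-port MEM/MUL
[7] i10  mulh.MUL  -- tail

ISSUED = 8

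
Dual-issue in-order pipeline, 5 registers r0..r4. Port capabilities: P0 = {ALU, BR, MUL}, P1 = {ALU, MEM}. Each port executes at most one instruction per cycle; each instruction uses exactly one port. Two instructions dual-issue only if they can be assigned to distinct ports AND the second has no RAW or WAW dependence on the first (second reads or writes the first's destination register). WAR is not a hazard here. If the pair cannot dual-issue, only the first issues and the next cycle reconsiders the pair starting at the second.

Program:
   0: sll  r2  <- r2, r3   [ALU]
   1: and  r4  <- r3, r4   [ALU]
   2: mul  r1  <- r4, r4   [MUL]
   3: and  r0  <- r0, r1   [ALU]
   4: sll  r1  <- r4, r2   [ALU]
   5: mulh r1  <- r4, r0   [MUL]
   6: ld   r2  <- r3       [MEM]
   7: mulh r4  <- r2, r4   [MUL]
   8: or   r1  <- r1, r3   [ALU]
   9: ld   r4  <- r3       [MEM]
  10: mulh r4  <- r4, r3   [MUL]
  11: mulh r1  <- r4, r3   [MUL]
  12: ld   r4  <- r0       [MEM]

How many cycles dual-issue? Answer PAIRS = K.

PAIRS = 5

[0] i0+i1  sll and  -- dual
[1] i2  mul  -- RAW r1
[2] i3+i4  and sll  -- dual
[3] i5+i6  mulh ld  -- dual
[4] i7+i8  mulh or  -- dual
[5] i9  ld  -- RAW+WAW r4
[6] i10  mulh  -- no-port MUL/MUL
[7] i11+i12  mulh ld  -- dual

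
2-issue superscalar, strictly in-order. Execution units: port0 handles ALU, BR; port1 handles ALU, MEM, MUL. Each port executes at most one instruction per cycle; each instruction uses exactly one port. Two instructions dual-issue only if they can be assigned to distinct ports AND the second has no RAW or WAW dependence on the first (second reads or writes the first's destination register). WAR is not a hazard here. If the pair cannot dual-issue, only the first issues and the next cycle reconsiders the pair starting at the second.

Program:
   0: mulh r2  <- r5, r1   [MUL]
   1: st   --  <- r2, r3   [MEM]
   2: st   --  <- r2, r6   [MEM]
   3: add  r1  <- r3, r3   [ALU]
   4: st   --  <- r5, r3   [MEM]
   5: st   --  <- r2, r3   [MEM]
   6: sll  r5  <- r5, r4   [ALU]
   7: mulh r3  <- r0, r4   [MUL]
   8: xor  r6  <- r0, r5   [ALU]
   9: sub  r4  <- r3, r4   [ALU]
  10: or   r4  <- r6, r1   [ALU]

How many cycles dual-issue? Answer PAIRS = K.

PAIRS = 3

c0: i0 mulh.MUL  no-port MUL/MEM
c1: i1 st.MEM  no-port MEM/MEM
c2: i2+i3 st.MEM/add.ALU  pair
c3: i4 st.MEM  no-port MEM/MEM
c4: i5+i6 st.MEM/sll.ALU  pair
c5: i7+i8 mulh.MUL/xor.ALU  pair
c6: i9 sub.ALU  WAW r4
c7: i10 or.ALU  tail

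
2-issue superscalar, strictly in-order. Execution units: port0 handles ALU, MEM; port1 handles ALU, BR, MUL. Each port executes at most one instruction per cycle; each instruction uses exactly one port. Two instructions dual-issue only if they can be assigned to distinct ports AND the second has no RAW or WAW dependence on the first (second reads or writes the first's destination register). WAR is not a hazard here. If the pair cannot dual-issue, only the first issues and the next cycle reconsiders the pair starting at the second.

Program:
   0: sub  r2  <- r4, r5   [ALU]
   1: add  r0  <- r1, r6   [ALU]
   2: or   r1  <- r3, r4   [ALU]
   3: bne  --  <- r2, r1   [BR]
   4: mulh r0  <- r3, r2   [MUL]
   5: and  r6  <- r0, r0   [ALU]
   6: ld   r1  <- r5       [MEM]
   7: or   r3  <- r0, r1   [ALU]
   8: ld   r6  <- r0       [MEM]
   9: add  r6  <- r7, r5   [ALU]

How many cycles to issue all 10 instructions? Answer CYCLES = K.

CYCLES = 7

[0] i0,i1  sub;add  -- pair
[1] i2  or  -- RAW r1
[2] i3  bne  -- no-port BR/MUL
[3] i4  mulh  -- RAW r0
[4] i5,i6  and;ld  -- pair
[5] i7,i8  or;ld  -- pair
[6] i9  add  -- tail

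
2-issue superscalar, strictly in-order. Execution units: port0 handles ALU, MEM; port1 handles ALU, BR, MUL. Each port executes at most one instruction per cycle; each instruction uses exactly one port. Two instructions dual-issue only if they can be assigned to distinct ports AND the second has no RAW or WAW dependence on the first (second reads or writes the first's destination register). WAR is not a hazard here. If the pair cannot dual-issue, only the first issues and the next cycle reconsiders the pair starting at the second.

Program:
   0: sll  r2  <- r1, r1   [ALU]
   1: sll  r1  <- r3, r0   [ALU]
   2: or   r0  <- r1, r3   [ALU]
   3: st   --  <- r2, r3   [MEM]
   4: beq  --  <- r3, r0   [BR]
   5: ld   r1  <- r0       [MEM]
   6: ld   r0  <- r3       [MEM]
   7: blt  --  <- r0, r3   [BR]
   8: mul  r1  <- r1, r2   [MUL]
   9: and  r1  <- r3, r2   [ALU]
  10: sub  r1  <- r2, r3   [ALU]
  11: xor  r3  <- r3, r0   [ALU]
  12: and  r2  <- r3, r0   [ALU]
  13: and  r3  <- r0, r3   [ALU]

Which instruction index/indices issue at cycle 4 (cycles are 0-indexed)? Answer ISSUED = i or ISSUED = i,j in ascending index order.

0. sll.ALU/sll.ALU @i0&i1  | 2-wide
1. or.ALU/st.MEM @i2&i3  | 2-wide
2. beq.BR/ld.MEM @i4&i5  | 2-wide
3. ld.MEM @i6  | RAW r0
4. blt.BR @i7  | no-port BR/MUL
5. mul.MUL @i8  | WAW r1
6. and.ALU @i9  | WAW r1
7. sub.ALU/xor.ALU @i10&i11  | 2-wide
8. and.ALU/and.ALU @i12&i13  | 2-wide

ISSUED = 7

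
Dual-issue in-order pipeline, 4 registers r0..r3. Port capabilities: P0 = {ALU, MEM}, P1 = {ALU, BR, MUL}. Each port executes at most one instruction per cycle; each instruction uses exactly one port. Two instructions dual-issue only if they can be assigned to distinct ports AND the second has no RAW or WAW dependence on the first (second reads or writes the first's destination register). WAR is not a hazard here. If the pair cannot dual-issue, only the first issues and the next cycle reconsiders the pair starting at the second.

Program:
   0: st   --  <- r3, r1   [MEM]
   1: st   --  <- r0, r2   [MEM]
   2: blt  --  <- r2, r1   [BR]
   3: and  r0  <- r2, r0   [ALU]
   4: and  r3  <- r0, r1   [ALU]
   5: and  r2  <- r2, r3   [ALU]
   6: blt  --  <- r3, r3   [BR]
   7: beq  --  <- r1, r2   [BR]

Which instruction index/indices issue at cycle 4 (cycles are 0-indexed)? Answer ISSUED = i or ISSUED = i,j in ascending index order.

ISSUED = 5,6

c0: i0 st.MEM  no-port MEM/MEM
c1: i1,i2 st.MEM;blt.BR  pair
c2: i3 and.ALU  RAW r0
c3: i4 and.ALU  RAW r3
c4: i5,i6 and.ALU;blt.BR  pair
c5: i7 beq.BR  tail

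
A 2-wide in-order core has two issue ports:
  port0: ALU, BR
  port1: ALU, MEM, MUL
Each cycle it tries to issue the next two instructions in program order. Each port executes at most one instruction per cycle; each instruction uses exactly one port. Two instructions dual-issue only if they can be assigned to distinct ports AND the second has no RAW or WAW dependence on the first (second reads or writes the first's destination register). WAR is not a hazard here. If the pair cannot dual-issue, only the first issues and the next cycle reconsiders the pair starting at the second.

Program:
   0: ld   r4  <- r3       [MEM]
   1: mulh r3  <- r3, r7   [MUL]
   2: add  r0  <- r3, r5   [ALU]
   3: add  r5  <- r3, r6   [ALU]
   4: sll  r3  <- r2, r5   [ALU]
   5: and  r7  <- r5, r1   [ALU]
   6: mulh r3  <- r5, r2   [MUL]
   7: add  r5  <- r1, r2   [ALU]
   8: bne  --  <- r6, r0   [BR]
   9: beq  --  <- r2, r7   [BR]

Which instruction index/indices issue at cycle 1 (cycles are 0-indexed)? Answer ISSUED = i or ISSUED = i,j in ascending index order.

ISSUED = 1

0. ld.MEM @i0  | no-port MEM/MUL
1. mulh.MUL @i1  | RAW r3
2. add.ALU add.ALU @i2&i3  | pair
3. sll.ALU and.ALU @i4&i5  | pair
4. mulh.MUL add.ALU @i6&i7  | pair
5. bne.BR @i8  | no-port BR/BR
6. beq.BR @i9  | tail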